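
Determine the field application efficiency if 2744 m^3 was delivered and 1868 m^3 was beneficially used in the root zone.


Ea = V_root / V_field * 100 = 1868 / 2744 * 100 = 68.0758%

68.0758 %


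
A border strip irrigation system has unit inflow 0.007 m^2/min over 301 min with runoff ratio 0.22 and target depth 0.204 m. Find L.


L = q*t/((1+r)*Z)
L = 0.007*301/((1+0.22)*0.204)
L = 2.107/0.24888

8.4659 m


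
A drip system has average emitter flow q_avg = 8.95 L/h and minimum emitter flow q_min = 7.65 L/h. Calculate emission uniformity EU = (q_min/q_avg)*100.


EU = (q_min/q_avg)*100 = (7.65/8.95)*100 = 85.4749%

85.4749 %


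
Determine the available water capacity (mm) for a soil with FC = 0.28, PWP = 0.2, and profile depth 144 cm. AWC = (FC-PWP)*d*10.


AWC = (FC - PWP) * d * 10
AWC = (0.28 - 0.2) * 144 * 10
AWC = 0.0800 * 144 * 10

115.2000 mm


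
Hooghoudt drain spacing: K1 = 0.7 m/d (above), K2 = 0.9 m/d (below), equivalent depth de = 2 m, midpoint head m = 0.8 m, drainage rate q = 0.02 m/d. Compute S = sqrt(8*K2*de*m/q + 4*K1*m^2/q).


S^2 = 8*K2*de*m/q + 4*K1*m^2/q
S^2 = 8*0.9*2*0.8/0.02 + 4*0.7*0.8^2/0.02
S = sqrt(665.6000)

25.7992 m


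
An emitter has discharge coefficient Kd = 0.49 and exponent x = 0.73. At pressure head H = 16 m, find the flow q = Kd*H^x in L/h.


q = Kd * H^x = 0.49 * 16^0.73 = 0.49 * 7.568461

3.7085 L/h


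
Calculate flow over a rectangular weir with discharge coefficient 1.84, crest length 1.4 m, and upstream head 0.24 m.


Q = C * L * H^(3/2) = 1.84 * 1.4 * 0.24^1.5 = 1.84 * 1.4 * 0.117576

0.3029 m^3/s


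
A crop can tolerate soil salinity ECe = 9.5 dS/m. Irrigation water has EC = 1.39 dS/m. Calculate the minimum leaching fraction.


LR = ECiw / (5*ECe - ECiw)
LR = 1.39 / (5*9.5 - 1.39)
LR = 1.39 / 46.1100

0.0301


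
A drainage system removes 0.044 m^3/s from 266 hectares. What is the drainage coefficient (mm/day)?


DC = Q * 86400 / (A * 10000) * 1000
DC = 0.044 * 86400 / (266 * 10000) * 1000
DC = 3801600.0000 / 2660000

1.4292 mm/day


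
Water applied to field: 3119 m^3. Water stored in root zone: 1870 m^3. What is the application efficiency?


Ea = V_root / V_field * 100 = 1870 / 3119 * 100 = 59.9551%

59.9551 %


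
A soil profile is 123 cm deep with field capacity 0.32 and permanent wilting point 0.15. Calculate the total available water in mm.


AWC = (FC - PWP) * d * 10
AWC = (0.32 - 0.15) * 123 * 10
AWC = 0.1700 * 123 * 10

209.1000 mm


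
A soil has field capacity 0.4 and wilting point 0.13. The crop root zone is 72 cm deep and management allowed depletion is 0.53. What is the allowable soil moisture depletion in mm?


SMD = (FC - PWP) * d * MAD * 10
SMD = (0.4 - 0.13) * 72 * 0.53 * 10
SMD = 0.2700 * 72 * 0.53 * 10

103.0320 mm


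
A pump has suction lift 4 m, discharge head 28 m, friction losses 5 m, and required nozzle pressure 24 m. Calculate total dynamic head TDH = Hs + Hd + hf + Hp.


TDH = Hs + Hd + hf + Hp = 4 + 28 + 5 + 24 = 61

61 m


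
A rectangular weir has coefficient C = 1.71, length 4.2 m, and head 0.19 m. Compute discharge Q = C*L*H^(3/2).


Q = C * L * H^(3/2) = 1.71 * 4.2 * 0.19^1.5 = 1.71 * 4.2 * 0.082819

0.5948 m^3/s


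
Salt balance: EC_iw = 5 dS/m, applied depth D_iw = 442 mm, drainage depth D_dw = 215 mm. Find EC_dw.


EC_dw = EC_iw * D_iw / D_dw
EC_dw = 5 * 442 / 215
EC_dw = 2210 / 215

10.2791 dS/m


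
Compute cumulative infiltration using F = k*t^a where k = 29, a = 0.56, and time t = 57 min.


F = k * t^a = 29 * 57^0.56
F = 29 * 9.622544

279.0538 mm


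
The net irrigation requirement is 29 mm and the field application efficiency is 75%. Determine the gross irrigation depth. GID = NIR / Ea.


Ea = 75% = 0.75
GID = NIR / Ea = 29 / 0.75 = 38.6667 mm

38.6667 mm


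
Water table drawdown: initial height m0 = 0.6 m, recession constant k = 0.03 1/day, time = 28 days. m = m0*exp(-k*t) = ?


m = m0 * exp(-k*t)
m = 0.6 * exp(-0.03 * 28)
m = 0.6 * exp(-0.8400)

0.2590 m


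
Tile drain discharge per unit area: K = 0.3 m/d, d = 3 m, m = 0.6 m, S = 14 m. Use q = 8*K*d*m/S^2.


q = 8*K*d*m/S^2
q = 8*0.3*3*0.6/14^2
q = 4.3200 / 196

0.0220 m/d


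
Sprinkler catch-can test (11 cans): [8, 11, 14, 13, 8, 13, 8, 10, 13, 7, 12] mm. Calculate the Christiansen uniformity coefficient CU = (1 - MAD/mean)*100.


mean = 10.636364 mm
MAD = 2.214876 mm
CU = (1 - 2.214876/10.636364)*100

79.1764 %


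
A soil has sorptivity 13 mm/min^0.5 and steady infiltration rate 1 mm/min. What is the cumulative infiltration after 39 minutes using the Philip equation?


F = S*sqrt(t) + A*t
F = 13*sqrt(39) + 1*39
F = 13*6.244998 + 39

120.1850 mm


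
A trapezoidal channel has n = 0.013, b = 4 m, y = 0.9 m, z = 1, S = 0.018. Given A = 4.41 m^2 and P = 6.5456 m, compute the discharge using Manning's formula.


R = A/P = 4.41/6.5456 = 0.673735
Q = (1/0.013) * 4.41 * 0.673735^(2/3) * 0.018^0.5

34.9777 m^3/s


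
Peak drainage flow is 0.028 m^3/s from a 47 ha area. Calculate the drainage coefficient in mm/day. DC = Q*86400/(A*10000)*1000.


DC = Q * 86400 / (A * 10000) * 1000
DC = 0.028 * 86400 / (47 * 10000) * 1000
DC = 2419200.0000 / 470000

5.1472 mm/day


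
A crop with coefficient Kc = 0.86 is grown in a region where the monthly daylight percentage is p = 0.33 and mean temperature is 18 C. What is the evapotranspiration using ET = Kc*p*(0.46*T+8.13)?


ET = Kc * p * (0.46*T + 8.13)
ET = 0.86 * 0.33 * (0.46*18 + 8.13)
ET = 0.86 * 0.33 * 16.4100

4.6572 mm/day


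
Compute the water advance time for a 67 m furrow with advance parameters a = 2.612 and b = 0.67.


t = (L/a)^(1/b)
t = (67/2.612)^(1/0.67)
t = 25.650842^(1/0.67)

126.8051 min


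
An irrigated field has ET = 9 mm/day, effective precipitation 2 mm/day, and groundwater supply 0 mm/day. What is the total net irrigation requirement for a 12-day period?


Daily deficit = ET - Pe - GW = 9 - 2 - 0 = 7 mm/day
NIR = 7 * 12 = 84 mm

84.0000 mm


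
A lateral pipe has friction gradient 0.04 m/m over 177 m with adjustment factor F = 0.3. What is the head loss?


hf = J * L * F = 0.04 * 177 * 0.3 = 2.1240 m

2.1240 m


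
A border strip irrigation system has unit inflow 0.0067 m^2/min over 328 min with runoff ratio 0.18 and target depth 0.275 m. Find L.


L = q*t/((1+r)*Z)
L = 0.0067*328/((1+0.18)*0.275)
L = 2.1976/0.3245

6.7723 m


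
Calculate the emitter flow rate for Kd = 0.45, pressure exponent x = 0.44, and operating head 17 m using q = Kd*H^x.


q = Kd * H^x = 0.45 * 17^0.44 = 0.45 * 3.478544

1.5653 L/h


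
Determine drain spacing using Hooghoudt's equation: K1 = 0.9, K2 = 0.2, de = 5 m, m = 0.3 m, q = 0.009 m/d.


S^2 = 8*K2*de*m/q + 4*K1*m^2/q
S^2 = 8*0.2*5*0.3/0.009 + 4*0.9*0.3^2/0.009
S = sqrt(302.6667)

17.3973 m


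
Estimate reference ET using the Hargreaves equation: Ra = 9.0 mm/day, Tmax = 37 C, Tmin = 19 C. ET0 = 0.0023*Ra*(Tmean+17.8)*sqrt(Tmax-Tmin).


Tmean = (Tmax + Tmin)/2 = (37 + 19)/2 = 28.0
ET0 = 0.0023 * 9.0 * (28.0 + 17.8) * sqrt(37 - 19)
ET0 = 0.0023 * 9.0 * 45.8 * 4.242641

4.0223 mm/day


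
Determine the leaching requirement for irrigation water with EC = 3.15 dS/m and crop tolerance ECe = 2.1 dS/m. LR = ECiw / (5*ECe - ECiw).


LR = ECiw / (5*ECe - ECiw)
LR = 3.15 / (5*2.1 - 3.15)
LR = 3.15 / 7.3500

0.4286


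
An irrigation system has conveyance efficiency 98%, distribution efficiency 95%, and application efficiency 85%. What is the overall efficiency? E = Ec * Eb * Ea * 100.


Ec = 0.98, Eb = 0.95, Ea = 0.85
E = 0.98 * 0.95 * 0.85 * 100 = 79.1350%

79.1350 %


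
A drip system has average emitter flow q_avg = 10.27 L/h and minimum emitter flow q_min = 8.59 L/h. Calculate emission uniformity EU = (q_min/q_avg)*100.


EU = (q_min/q_avg)*100 = (8.59/10.27)*100 = 83.6417%

83.6417 %


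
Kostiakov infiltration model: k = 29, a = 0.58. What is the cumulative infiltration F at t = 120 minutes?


F = k * t^a = 29 * 120^0.58
F = 29 * 16.066642

465.9326 mm


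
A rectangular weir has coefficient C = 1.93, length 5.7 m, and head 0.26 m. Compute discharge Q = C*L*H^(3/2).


Q = C * L * H^(3/2) = 1.93 * 5.7 * 0.26^1.5 = 1.93 * 5.7 * 0.132575

1.4585 m^3/s


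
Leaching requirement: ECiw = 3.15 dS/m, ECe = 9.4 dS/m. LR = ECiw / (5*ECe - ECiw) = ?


LR = ECiw / (5*ECe - ECiw)
LR = 3.15 / (5*9.4 - 3.15)
LR = 3.15 / 43.8500

0.0718


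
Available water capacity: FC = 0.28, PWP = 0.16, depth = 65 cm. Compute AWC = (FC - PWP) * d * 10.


AWC = (FC - PWP) * d * 10
AWC = (0.28 - 0.16) * 65 * 10
AWC = 0.1200 * 65 * 10

78.0000 mm


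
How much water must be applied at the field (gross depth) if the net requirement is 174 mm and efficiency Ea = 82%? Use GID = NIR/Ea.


Ea = 82% = 0.82
GID = NIR / Ea = 174 / 0.82 = 212.1951 mm

212.1951 mm


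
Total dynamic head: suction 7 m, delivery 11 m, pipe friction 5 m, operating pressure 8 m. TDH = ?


TDH = Hs + Hd + hf + Hp = 7 + 11 + 5 + 8 = 31

31 m


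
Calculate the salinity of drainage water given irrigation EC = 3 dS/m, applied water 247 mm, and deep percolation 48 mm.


EC_dw = EC_iw * D_iw / D_dw
EC_dw = 3 * 247 / 48
EC_dw = 741 / 48

15.4375 dS/m


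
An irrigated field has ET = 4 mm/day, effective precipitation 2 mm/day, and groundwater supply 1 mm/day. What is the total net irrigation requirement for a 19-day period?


Daily deficit = ET - Pe - GW = 4 - 2 - 1 = 1 mm/day
NIR = 1 * 19 = 19 mm

19.0000 mm


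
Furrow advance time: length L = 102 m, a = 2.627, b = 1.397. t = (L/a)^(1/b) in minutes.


t = (L/a)^(1/b)
t = (102/2.627)^(1/1.397)
t = 38.827560^(1/1.397)

13.7258 min


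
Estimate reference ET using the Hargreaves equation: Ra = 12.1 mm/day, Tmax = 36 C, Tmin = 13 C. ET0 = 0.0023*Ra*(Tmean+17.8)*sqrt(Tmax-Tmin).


Tmean = (Tmax + Tmin)/2 = (36 + 13)/2 = 24.5
ET0 = 0.0023 * 12.1 * (24.5 + 17.8) * sqrt(36 - 13)
ET0 = 0.0023 * 12.1 * 42.3 * 4.795832

5.6457 mm/day


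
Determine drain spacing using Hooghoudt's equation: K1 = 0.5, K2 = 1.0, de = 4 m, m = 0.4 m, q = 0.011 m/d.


S^2 = 8*K2*de*m/q + 4*K1*m^2/q
S^2 = 8*1.0*4*0.4/0.011 + 4*0.5*0.4^2/0.011
S = sqrt(1192.7273)

34.5359 m


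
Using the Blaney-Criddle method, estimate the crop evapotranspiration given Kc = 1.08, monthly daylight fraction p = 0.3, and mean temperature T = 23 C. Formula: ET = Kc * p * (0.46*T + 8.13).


ET = Kc * p * (0.46*T + 8.13)
ET = 1.08 * 0.3 * (0.46*23 + 8.13)
ET = 1.08 * 0.3 * 18.7100

6.0620 mm/day


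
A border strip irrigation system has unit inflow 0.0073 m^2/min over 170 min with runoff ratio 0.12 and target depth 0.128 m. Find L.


L = q*t/((1+r)*Z)
L = 0.0073*170/((1+0.12)*0.128)
L = 1.241/0.14336

8.6565 m


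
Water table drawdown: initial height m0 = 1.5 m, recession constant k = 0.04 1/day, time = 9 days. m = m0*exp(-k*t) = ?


m = m0 * exp(-k*t)
m = 1.5 * exp(-0.04 * 9)
m = 1.5 * exp(-0.3600)

1.0465 m


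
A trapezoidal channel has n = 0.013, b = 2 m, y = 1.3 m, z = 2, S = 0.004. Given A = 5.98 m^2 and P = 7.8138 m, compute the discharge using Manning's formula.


R = A/P = 5.98/7.8138 = 0.765313
Q = (1/0.013) * 5.98 * 0.765313^(2/3) * 0.004^0.5

24.3415 m^3/s


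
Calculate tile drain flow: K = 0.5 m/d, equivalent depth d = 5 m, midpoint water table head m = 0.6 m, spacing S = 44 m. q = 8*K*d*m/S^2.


q = 8*K*d*m/S^2
q = 8*0.5*5*0.6/44^2
q = 12.0000 / 1936

0.0062 m/d


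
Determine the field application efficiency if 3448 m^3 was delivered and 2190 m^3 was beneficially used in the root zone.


Ea = V_root / V_field * 100 = 2190 / 3448 * 100 = 63.5151%

63.5151 %


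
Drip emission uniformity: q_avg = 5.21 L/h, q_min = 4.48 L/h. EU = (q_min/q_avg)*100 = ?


EU = (q_min/q_avg)*100 = (4.48/5.21)*100 = 85.9885%

85.9885 %


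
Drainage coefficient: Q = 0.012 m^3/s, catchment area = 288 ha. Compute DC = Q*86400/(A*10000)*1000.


DC = Q * 86400 / (A * 10000) * 1000
DC = 0.012 * 86400 / (288 * 10000) * 1000
DC = 1036800.0000 / 2880000

0.3600 mm/day


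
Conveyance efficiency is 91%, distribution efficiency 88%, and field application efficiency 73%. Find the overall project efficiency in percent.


Ec = 0.91, Eb = 0.88, Ea = 0.73
E = 0.91 * 0.88 * 0.73 * 100 = 58.4584%

58.4584 %


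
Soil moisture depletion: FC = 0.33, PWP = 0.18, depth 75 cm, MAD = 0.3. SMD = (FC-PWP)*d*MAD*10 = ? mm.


SMD = (FC - PWP) * d * MAD * 10
SMD = (0.33 - 0.18) * 75 * 0.3 * 10
SMD = 0.1500 * 75 * 0.3 * 10

33.7500 mm


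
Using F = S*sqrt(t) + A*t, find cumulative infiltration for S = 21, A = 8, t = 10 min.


F = S*sqrt(t) + A*t
F = 21*sqrt(10) + 8*10
F = 21*3.162278 + 80

146.4078 mm


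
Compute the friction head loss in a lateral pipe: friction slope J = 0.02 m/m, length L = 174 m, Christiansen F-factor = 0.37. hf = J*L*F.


hf = J * L * F = 0.02 * 174 * 0.37 = 1.2876 m

1.2876 m


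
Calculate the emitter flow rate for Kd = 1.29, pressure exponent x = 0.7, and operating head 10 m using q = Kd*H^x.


q = Kd * H^x = 1.29 * 10^0.7 = 1.29 * 5.011872

6.4653 L/h


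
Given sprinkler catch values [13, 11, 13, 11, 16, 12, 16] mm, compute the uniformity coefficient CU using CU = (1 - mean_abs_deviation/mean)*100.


mean = 13.142857 mm
MAD = 1.632653 mm
CU = (1 - 1.632653/13.142857)*100

87.5776 %


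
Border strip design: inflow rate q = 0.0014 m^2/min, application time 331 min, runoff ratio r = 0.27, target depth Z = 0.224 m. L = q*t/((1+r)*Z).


L = q*t/((1+r)*Z)
L = 0.0014*331/((1+0.27)*0.224)
L = 0.4634/0.28448

1.6289 m


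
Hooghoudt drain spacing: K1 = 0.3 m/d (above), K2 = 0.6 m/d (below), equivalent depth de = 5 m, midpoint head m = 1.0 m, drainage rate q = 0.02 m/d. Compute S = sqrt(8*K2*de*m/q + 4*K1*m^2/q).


S^2 = 8*K2*de*m/q + 4*K1*m^2/q
S^2 = 8*0.6*5*1.0/0.02 + 4*0.3*1.0^2/0.02
S = sqrt(1260.0000)

35.4965 m


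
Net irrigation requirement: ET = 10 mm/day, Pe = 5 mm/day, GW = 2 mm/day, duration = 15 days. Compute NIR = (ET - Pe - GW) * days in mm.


Daily deficit = ET - Pe - GW = 10 - 5 - 2 = 3 mm/day
NIR = 3 * 15 = 45 mm

45.0000 mm


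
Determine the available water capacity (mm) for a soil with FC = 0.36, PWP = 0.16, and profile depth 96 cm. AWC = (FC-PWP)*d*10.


AWC = (FC - PWP) * d * 10
AWC = (0.36 - 0.16) * 96 * 10
AWC = 0.2000 * 96 * 10

192.0000 mm


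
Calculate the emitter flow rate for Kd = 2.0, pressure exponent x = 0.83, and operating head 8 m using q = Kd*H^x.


q = Kd * H^x = 2.0 * 8^0.83 = 2.0 * 5.617780

11.2356 L/h


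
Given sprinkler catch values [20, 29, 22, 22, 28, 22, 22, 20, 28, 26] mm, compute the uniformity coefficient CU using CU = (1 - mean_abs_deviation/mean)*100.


mean = 23.900000 mm
MAD = 3.080000 mm
CU = (1 - 3.080000/23.900000)*100

87.1130 %


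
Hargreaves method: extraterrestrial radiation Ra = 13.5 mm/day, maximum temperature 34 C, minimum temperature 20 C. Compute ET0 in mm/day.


Tmean = (Tmax + Tmin)/2 = (34 + 20)/2 = 27.0
ET0 = 0.0023 * 13.5 * (27.0 + 17.8) * sqrt(34 - 20)
ET0 = 0.0023 * 13.5 * 44.8 * 3.741657

5.2048 mm/day


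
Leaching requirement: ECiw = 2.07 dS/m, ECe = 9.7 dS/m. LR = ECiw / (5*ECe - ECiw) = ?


LR = ECiw / (5*ECe - ECiw)
LR = 2.07 / (5*9.7 - 2.07)
LR = 2.07 / 46.4300

0.0446


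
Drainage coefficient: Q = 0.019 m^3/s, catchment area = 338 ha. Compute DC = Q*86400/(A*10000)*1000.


DC = Q * 86400 / (A * 10000) * 1000
DC = 0.019 * 86400 / (338 * 10000) * 1000
DC = 1641600.0000 / 3380000

0.4857 mm/day


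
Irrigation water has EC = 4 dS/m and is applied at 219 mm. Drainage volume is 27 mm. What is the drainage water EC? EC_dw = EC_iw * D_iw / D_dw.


EC_dw = EC_iw * D_iw / D_dw
EC_dw = 4 * 219 / 27
EC_dw = 876 / 27

32.4444 dS/m


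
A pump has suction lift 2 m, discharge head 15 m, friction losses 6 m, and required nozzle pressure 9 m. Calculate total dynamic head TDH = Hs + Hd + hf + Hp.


TDH = Hs + Hd + hf + Hp = 2 + 15 + 6 + 9 = 32

32 m


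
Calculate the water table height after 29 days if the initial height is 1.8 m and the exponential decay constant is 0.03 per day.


m = m0 * exp(-k*t)
m = 1.8 * exp(-0.03 * 29)
m = 1.8 * exp(-0.8700)

0.7541 m


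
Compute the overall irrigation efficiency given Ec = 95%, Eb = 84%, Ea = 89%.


Ec = 0.95, Eb = 0.84, Ea = 0.89
E = 0.95 * 0.84 * 0.89 * 100 = 71.0220%

71.0220 %


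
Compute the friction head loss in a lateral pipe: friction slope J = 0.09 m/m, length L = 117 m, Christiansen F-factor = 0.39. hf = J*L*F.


hf = J * L * F = 0.09 * 117 * 0.39 = 4.1067 m

4.1067 m


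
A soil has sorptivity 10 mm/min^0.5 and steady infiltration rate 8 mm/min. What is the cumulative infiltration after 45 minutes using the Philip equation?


F = S*sqrt(t) + A*t
F = 10*sqrt(45) + 8*45
F = 10*6.708204 + 360

427.0820 mm


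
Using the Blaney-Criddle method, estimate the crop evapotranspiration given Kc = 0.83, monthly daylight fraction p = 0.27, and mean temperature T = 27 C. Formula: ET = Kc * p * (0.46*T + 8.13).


ET = Kc * p * (0.46*T + 8.13)
ET = 0.83 * 0.27 * (0.46*27 + 8.13)
ET = 0.83 * 0.27 * 20.5500

4.6053 mm/day


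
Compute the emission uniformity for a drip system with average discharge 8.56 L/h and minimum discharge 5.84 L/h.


EU = (q_min/q_avg)*100 = (5.84/8.56)*100 = 68.2243%

68.2243 %


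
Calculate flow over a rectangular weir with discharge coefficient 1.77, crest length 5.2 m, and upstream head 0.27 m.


Q = C * L * H^(3/2) = 1.77 * 5.2 * 0.27^1.5 = 1.77 * 5.2 * 0.140296

1.2913 m^3/s


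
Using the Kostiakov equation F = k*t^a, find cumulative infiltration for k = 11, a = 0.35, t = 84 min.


F = k * t^a = 11 * 84^0.35
F = 11 * 4.715174

51.8669 mm


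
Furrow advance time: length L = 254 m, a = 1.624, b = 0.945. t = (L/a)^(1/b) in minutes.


t = (L/a)^(1/b)
t = (254/1.624)^(1/0.945)
t = 156.403941^(1/0.945)

209.8724 min


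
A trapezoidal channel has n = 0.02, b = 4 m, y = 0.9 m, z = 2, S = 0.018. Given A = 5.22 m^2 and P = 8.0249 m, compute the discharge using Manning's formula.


R = A/P = 5.22/8.0249 = 0.650475
Q = (1/0.02) * 5.22 * 0.650475^(2/3) * 0.018^0.5

26.2884 m^3/s


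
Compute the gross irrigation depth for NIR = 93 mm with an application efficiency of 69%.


Ea = 69% = 0.69
GID = NIR / Ea = 93 / 0.69 = 134.7826 mm

134.7826 mm


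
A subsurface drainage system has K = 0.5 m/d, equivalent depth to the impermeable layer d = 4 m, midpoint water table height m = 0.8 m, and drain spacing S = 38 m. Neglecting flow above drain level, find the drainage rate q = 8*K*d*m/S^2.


q = 8*K*d*m/S^2
q = 8*0.5*4*0.8/38^2
q = 12.8000 / 1444

0.0089 m/d


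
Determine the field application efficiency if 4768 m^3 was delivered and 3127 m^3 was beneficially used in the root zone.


Ea = V_root / V_field * 100 = 3127 / 4768 * 100 = 65.5831%

65.5831 %


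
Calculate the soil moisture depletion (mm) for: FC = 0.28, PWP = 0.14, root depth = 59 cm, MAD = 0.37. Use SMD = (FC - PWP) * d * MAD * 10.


SMD = (FC - PWP) * d * MAD * 10
SMD = (0.28 - 0.14) * 59 * 0.37 * 10
SMD = 0.1400 * 59 * 0.37 * 10

30.5620 mm


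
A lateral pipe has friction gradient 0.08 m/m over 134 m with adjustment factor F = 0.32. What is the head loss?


hf = J * L * F = 0.08 * 134 * 0.32 = 3.4304 m

3.4304 m


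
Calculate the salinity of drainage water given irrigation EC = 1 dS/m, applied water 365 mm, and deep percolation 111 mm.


EC_dw = EC_iw * D_iw / D_dw
EC_dw = 1 * 365 / 111
EC_dw = 365 / 111

3.2883 dS/m


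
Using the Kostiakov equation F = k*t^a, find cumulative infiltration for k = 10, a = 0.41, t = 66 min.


F = k * t^a = 10 * 66^0.41
F = 10 * 5.572024

55.7202 mm


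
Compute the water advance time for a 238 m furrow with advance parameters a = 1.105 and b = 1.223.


t = (L/a)^(1/b)
t = (238/1.105)^(1/1.223)
t = 215.384615^(1/1.223)

80.8686 min


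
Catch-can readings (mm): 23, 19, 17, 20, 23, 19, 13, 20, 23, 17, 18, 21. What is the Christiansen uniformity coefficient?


mean = 19.416667 mm
MAD = 2.250000 mm
CU = (1 - 2.250000/19.416667)*100

88.4120 %


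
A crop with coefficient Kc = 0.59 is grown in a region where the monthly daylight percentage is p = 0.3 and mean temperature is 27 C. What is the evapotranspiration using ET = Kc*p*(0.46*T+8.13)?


ET = Kc * p * (0.46*T + 8.13)
ET = 0.59 * 0.3 * (0.46*27 + 8.13)
ET = 0.59 * 0.3 * 20.5500

3.6374 mm/day


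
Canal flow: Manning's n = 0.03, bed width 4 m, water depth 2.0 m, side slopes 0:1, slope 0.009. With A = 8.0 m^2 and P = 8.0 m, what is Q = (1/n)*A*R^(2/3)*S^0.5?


R = A/P = 8.0/8.0 = 1.000000
Q = (1/0.03) * 8.0 * 1.000000^(2/3) * 0.009^0.5

25.2982 m^3/s


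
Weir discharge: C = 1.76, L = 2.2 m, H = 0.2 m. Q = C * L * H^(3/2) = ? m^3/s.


Q = C * L * H^(3/2) = 1.76 * 2.2 * 0.2^1.5 = 1.76 * 2.2 * 0.089443

0.3463 m^3/s


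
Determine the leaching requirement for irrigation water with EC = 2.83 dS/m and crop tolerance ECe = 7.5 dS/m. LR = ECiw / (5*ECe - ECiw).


LR = ECiw / (5*ECe - ECiw)
LR = 2.83 / (5*7.5 - 2.83)
LR = 2.83 / 34.6700

0.0816


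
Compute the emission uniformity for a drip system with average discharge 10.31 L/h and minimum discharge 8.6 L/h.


EU = (q_min/q_avg)*100 = (8.6/10.31)*100 = 83.4142%

83.4142 %


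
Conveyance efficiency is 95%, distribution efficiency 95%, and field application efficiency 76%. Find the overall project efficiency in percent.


Ec = 0.95, Eb = 0.95, Ea = 0.76
E = 0.95 * 0.95 * 0.76 * 100 = 68.5900%

68.5900 %


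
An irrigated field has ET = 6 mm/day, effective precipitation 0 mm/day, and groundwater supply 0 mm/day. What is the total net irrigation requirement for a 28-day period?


Daily deficit = ET - Pe - GW = 6 - 0 - 0 = 6 mm/day
NIR = 6 * 28 = 168 mm

168.0000 mm


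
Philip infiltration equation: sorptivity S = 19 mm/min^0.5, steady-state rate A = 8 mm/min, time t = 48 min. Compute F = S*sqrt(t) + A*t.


F = S*sqrt(t) + A*t
F = 19*sqrt(48) + 8*48
F = 19*6.928203 + 384

515.6359 mm


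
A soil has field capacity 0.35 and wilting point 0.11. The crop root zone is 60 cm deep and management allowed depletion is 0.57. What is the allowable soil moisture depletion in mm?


SMD = (FC - PWP) * d * MAD * 10
SMD = (0.35 - 0.11) * 60 * 0.57 * 10
SMD = 0.2400 * 60 * 0.57 * 10

82.0800 mm


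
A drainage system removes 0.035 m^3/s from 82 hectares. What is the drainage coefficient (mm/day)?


DC = Q * 86400 / (A * 10000) * 1000
DC = 0.035 * 86400 / (82 * 10000) * 1000
DC = 3024000.0000 / 820000

3.6878 mm/day


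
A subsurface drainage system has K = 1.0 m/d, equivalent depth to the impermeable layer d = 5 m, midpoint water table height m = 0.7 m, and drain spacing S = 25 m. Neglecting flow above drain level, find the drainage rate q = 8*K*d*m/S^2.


q = 8*K*d*m/S^2
q = 8*1.0*5*0.7/25^2
q = 28.0000 / 625

0.0448 m/d


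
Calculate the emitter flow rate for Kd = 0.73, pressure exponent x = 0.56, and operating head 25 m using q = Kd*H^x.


q = Kd * H^x = 0.73 * 25^0.56 = 0.73 * 6.065218

4.4276 L/h


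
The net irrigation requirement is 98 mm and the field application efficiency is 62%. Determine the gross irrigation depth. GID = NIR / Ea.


Ea = 62% = 0.62
GID = NIR / Ea = 98 / 0.62 = 158.0645 mm

158.0645 mm


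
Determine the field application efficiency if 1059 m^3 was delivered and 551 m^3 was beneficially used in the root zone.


Ea = V_root / V_field * 100 = 551 / 1059 * 100 = 52.0302%

52.0302 %


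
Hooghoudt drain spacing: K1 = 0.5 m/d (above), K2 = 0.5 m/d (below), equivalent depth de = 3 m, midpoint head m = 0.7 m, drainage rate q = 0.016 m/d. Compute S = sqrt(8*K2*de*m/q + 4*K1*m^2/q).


S^2 = 8*K2*de*m/q + 4*K1*m^2/q
S^2 = 8*0.5*3*0.7/0.016 + 4*0.5*0.7^2/0.016
S = sqrt(586.2500)

24.2126 m


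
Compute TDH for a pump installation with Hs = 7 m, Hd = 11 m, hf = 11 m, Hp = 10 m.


TDH = Hs + Hd + hf + Hp = 7 + 11 + 11 + 10 = 39

39 m


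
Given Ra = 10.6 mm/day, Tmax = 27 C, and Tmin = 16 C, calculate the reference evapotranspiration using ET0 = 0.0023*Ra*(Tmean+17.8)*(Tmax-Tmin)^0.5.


Tmean = (Tmax + Tmin)/2 = (27 + 16)/2 = 21.5
ET0 = 0.0023 * 10.6 * (21.5 + 17.8) * sqrt(27 - 16)
ET0 = 0.0023 * 10.6 * 39.3 * 3.316625

3.1778 mm/day


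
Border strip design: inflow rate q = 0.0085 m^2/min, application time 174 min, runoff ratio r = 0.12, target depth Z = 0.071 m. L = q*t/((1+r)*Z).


L = q*t/((1+r)*Z)
L = 0.0085*174/((1+0.12)*0.071)
L = 1.479/0.07952

18.5991 m


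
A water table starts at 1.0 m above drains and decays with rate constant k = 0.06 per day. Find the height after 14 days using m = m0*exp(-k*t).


m = m0 * exp(-k*t)
m = 1.0 * exp(-0.06 * 14)
m = 1.0 * exp(-0.8400)

0.4317 m


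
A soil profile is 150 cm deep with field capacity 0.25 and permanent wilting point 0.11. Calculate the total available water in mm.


AWC = (FC - PWP) * d * 10
AWC = (0.25 - 0.11) * 150 * 10
AWC = 0.1400 * 150 * 10

210.0000 mm


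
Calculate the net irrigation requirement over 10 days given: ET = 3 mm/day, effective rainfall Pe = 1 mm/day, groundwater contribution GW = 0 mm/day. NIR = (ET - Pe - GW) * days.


Daily deficit = ET - Pe - GW = 3 - 1 - 0 = 2 mm/day
NIR = 2 * 10 = 20 mm

20.0000 mm


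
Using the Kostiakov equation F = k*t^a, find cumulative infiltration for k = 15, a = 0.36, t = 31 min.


F = k * t^a = 15 * 31^0.36
F = 15 * 3.442629

51.6394 mm


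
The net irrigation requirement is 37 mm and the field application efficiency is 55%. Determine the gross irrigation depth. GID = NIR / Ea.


Ea = 55% = 0.55
GID = NIR / Ea = 37 / 0.55 = 67.2727 mm

67.2727 mm


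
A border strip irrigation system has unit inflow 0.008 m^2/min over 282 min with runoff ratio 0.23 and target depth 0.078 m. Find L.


L = q*t/((1+r)*Z)
L = 0.008*282/((1+0.23)*0.078)
L = 2.256/0.09594

23.5147 m


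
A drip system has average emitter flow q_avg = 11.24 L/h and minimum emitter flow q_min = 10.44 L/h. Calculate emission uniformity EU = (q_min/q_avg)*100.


EU = (q_min/q_avg)*100 = (10.44/11.24)*100 = 92.8826%

92.8826 %


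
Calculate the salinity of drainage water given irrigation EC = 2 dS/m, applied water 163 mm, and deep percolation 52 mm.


EC_dw = EC_iw * D_iw / D_dw
EC_dw = 2 * 163 / 52
EC_dw = 326 / 52

6.2692 dS/m


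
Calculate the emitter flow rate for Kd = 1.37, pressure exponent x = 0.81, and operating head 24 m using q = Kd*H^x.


q = Kd * H^x = 1.37 * 24^0.81 = 1.37 * 13.121126

17.9759 L/h


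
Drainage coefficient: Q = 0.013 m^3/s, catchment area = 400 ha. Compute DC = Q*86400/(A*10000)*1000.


DC = Q * 86400 / (A * 10000) * 1000
DC = 0.013 * 86400 / (400 * 10000) * 1000
DC = 1123200.0000 / 4000000

0.2808 mm/day


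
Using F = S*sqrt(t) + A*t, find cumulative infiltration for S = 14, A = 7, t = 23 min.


F = S*sqrt(t) + A*t
F = 14*sqrt(23) + 7*23
F = 14*4.795832 + 161

228.1416 mm


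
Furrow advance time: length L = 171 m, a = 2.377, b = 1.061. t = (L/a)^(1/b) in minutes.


t = (L/a)^(1/b)
t = (171/2.377)^(1/1.061)
t = 71.939419^(1/1.061)

56.2606 min


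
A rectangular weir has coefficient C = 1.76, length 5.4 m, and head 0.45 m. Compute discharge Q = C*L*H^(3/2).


Q = C * L * H^(3/2) = 1.76 * 5.4 * 0.45^1.5 = 1.76 * 5.4 * 0.301869

2.8690 m^3/s


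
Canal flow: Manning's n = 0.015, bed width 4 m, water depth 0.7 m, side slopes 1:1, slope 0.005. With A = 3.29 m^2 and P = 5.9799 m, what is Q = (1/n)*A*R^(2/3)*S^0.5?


R = A/P = 3.29/5.9799 = 0.550176
Q = (1/0.015) * 3.29 * 0.550176^(2/3) * 0.005^0.5

10.4134 m^3/s


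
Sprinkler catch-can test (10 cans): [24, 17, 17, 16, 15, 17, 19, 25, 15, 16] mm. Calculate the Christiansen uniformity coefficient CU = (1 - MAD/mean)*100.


mean = 18.100000 mm
MAD = 2.740000 mm
CU = (1 - 2.740000/18.100000)*100

84.8619 %


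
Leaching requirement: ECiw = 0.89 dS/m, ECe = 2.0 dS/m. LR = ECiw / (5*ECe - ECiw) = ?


LR = ECiw / (5*ECe - ECiw)
LR = 0.89 / (5*2.0 - 0.89)
LR = 0.89 / 9.1100

0.0977


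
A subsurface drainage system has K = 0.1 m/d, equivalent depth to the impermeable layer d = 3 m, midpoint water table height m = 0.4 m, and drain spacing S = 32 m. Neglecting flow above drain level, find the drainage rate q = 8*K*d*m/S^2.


q = 8*K*d*m/S^2
q = 8*0.1*3*0.4/32^2
q = 0.9600 / 1024

9.3750e-04 m/d


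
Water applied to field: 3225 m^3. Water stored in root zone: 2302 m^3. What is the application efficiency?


Ea = V_root / V_field * 100 = 2302 / 3225 * 100 = 71.3798%

71.3798 %


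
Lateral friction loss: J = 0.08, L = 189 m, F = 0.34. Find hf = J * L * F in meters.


hf = J * L * F = 0.08 * 189 * 0.34 = 5.1408 m

5.1408 m


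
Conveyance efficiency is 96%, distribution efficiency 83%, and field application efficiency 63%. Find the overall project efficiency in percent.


Ec = 0.96, Eb = 0.83, Ea = 0.63
E = 0.96 * 0.83 * 0.63 * 100 = 50.1984%

50.1984 %


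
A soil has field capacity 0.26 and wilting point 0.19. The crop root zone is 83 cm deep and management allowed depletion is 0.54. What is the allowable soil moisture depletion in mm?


SMD = (FC - PWP) * d * MAD * 10
SMD = (0.26 - 0.19) * 83 * 0.54 * 10
SMD = 0.0700 * 83 * 0.54 * 10

31.3740 mm


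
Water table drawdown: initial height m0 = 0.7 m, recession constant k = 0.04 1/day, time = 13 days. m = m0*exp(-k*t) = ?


m = m0 * exp(-k*t)
m = 0.7 * exp(-0.04 * 13)
m = 0.7 * exp(-0.5200)

0.4162 m


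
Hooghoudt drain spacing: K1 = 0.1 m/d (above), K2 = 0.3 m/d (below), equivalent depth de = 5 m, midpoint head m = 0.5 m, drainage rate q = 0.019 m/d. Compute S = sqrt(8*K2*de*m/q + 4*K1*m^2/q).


S^2 = 8*K2*de*m/q + 4*K1*m^2/q
S^2 = 8*0.3*5*0.5/0.019 + 4*0.1*0.5^2/0.019
S = sqrt(321.0526)

17.9179 m


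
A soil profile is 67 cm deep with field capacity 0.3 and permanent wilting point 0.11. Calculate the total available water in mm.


AWC = (FC - PWP) * d * 10
AWC = (0.3 - 0.11) * 67 * 10
AWC = 0.1900 * 67 * 10

127.3000 mm


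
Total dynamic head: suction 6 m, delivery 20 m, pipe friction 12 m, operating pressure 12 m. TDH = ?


TDH = Hs + Hd + hf + Hp = 6 + 20 + 12 + 12 = 50

50 m


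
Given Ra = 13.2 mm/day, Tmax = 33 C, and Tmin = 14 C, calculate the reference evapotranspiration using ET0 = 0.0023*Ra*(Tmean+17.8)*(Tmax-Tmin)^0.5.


Tmean = (Tmax + Tmin)/2 = (33 + 14)/2 = 23.5
ET0 = 0.0023 * 13.2 * (23.5 + 17.8) * sqrt(33 - 14)
ET0 = 0.0023 * 13.2 * 41.3 * 4.358899

5.4655 mm/day


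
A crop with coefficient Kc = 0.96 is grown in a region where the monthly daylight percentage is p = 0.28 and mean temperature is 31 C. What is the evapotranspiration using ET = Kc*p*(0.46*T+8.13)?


ET = Kc * p * (0.46*T + 8.13)
ET = 0.96 * 0.28 * (0.46*31 + 8.13)
ET = 0.96 * 0.28 * 22.3900

6.0184 mm/day


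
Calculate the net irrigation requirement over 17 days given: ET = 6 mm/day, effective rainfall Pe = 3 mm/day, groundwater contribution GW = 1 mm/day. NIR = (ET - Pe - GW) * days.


Daily deficit = ET - Pe - GW = 6 - 3 - 1 = 2 mm/day
NIR = 2 * 17 = 34 mm

34.0000 mm


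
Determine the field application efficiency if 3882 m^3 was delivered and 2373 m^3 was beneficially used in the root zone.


Ea = V_root / V_field * 100 = 2373 / 3882 * 100 = 61.1283%

61.1283 %


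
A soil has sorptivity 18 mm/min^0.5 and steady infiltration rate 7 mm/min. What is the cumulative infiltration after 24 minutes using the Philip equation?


F = S*sqrt(t) + A*t
F = 18*sqrt(24) + 7*24
F = 18*4.898979 + 168

256.1816 mm


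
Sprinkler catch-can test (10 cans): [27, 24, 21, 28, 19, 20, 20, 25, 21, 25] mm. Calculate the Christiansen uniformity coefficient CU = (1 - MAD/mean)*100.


mean = 23.000000 mm
MAD = 2.800000 mm
CU = (1 - 2.800000/23.000000)*100

87.8261 %


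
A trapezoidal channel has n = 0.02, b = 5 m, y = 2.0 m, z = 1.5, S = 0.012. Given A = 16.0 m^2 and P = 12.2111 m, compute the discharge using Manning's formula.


R = A/P = 16.0/12.2111 = 1.310283
Q = (1/0.02) * 16.0 * 1.310283^(2/3) * 0.012^0.5

104.9359 m^3/s


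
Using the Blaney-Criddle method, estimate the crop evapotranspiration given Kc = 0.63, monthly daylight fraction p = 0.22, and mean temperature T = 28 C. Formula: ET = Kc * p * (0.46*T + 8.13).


ET = Kc * p * (0.46*T + 8.13)
ET = 0.63 * 0.22 * (0.46*28 + 8.13)
ET = 0.63 * 0.22 * 21.0100

2.9120 mm/day


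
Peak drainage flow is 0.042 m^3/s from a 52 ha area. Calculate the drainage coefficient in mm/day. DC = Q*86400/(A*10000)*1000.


DC = Q * 86400 / (A * 10000) * 1000
DC = 0.042 * 86400 / (52 * 10000) * 1000
DC = 3628800.0000 / 520000

6.9785 mm/day


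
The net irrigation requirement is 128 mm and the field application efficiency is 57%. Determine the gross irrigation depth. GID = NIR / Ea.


Ea = 57% = 0.57
GID = NIR / Ea = 128 / 0.57 = 224.5614 mm

224.5614 mm


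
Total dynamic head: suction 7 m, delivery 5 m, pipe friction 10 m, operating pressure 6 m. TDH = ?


TDH = Hs + Hd + hf + Hp = 7 + 5 + 10 + 6 = 28

28 m


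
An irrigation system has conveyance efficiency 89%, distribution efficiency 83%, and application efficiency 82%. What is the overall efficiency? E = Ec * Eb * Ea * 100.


Ec = 0.89, Eb = 0.83, Ea = 0.82
E = 0.89 * 0.83 * 0.82 * 100 = 60.5734%

60.5734 %


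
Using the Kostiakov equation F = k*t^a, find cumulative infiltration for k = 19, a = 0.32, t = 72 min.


F = k * t^a = 19 * 72^0.32
F = 19 * 3.929582

74.6621 mm


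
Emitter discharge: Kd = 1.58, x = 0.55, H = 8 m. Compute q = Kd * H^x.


q = Kd * H^x = 1.58 * 8^0.55 = 1.58 * 3.138336

4.9586 L/h


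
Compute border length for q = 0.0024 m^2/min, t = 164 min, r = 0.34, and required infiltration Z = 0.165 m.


L = q*t/((1+r)*Z)
L = 0.0024*164/((1+0.34)*0.165)
L = 0.3936/0.2211

1.7802 m


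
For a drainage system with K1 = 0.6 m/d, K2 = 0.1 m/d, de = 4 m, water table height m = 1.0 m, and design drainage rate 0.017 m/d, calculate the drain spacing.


S^2 = 8*K2*de*m/q + 4*K1*m^2/q
S^2 = 8*0.1*4*1.0/0.017 + 4*0.6*1.0^2/0.017
S = sqrt(329.4118)

18.1497 m


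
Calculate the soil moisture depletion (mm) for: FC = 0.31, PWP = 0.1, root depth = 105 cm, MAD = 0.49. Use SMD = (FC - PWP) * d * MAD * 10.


SMD = (FC - PWP) * d * MAD * 10
SMD = (0.31 - 0.1) * 105 * 0.49 * 10
SMD = 0.2100 * 105 * 0.49 * 10

108.0450 mm


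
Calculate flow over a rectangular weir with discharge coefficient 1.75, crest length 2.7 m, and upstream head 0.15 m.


Q = C * L * H^(3/2) = 1.75 * 2.7 * 0.15^1.5 = 1.75 * 2.7 * 0.058095

0.2745 m^3/s


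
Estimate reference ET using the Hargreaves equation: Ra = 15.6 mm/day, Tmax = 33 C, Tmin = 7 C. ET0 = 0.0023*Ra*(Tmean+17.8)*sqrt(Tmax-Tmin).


Tmean = (Tmax + Tmin)/2 = (33 + 7)/2 = 20.0
ET0 = 0.0023 * 15.6 * (20.0 + 17.8) * sqrt(33 - 7)
ET0 = 0.0023 * 15.6 * 37.8 * 5.099020

6.9156 mm/day


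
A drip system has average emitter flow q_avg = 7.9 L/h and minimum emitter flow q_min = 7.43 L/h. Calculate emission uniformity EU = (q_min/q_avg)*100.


EU = (q_min/q_avg)*100 = (7.43/7.9)*100 = 94.0506%

94.0506 %


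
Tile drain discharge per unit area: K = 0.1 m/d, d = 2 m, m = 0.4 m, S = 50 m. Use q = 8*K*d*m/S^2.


q = 8*K*d*m/S^2
q = 8*0.1*2*0.4/50^2
q = 0.6400 / 2500

2.5600e-04 m/d


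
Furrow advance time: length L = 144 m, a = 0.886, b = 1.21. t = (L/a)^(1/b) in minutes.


t = (L/a)^(1/b)
t = (144/0.886)^(1/1.21)
t = 162.528217^(1/1.21)

67.1760 min


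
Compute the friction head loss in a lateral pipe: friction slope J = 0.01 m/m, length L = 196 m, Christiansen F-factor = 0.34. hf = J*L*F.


hf = J * L * F = 0.01 * 196 * 0.34 = 0.6664 m

0.6664 m


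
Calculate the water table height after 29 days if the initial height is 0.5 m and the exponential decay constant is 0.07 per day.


m = m0 * exp(-k*t)
m = 0.5 * exp(-0.07 * 29)
m = 0.5 * exp(-2.0300)

0.0657 m


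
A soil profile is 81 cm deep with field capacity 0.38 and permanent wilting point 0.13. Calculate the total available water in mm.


AWC = (FC - PWP) * d * 10
AWC = (0.38 - 0.13) * 81 * 10
AWC = 0.2500 * 81 * 10

202.5000 mm


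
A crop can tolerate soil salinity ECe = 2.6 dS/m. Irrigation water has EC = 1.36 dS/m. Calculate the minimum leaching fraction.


LR = ECiw / (5*ECe - ECiw)
LR = 1.36 / (5*2.6 - 1.36)
LR = 1.36 / 11.6400

0.1168


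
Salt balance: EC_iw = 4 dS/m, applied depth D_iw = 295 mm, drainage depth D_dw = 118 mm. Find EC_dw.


EC_dw = EC_iw * D_iw / D_dw
EC_dw = 4 * 295 / 118
EC_dw = 1180 / 118

10.0000 dS/m


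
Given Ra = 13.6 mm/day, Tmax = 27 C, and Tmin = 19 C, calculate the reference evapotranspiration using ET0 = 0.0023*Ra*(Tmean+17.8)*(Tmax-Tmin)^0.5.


Tmean = (Tmax + Tmin)/2 = (27 + 19)/2 = 23.0
ET0 = 0.0023 * 13.6 * (23.0 + 17.8) * sqrt(27 - 19)
ET0 = 0.0023 * 13.6 * 40.8 * 2.828427

3.6097 mm/day


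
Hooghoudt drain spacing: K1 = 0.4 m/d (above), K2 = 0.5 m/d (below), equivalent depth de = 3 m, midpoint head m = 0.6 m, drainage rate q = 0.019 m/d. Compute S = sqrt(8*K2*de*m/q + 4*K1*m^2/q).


S^2 = 8*K2*de*m/q + 4*K1*m^2/q
S^2 = 8*0.5*3*0.6/0.019 + 4*0.4*0.6^2/0.019
S = sqrt(409.2632)

20.2303 m


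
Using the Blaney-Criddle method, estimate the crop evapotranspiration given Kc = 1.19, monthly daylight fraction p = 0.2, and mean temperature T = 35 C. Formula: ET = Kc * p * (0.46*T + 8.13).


ET = Kc * p * (0.46*T + 8.13)
ET = 1.19 * 0.2 * (0.46*35 + 8.13)
ET = 1.19 * 0.2 * 24.2300

5.7667 mm/day


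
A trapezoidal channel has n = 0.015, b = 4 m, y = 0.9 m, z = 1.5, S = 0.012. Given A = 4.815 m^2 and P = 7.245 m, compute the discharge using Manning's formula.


R = A/P = 4.815/7.245 = 0.664596
Q = (1/0.015) * 4.815 * 0.664596^(2/3) * 0.012^0.5

26.7794 m^3/s


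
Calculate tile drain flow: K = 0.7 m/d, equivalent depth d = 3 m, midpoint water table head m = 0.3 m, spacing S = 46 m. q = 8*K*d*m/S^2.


q = 8*K*d*m/S^2
q = 8*0.7*3*0.3/46^2
q = 5.0400 / 2116

0.0024 m/d


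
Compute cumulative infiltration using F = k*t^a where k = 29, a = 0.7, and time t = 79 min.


F = k * t^a = 29 * 79^0.7
F = 29 * 21.298007

617.6422 mm


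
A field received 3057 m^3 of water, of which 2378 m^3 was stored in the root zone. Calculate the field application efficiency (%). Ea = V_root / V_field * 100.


Ea = V_root / V_field * 100 = 2378 / 3057 * 100 = 77.7887%

77.7887 %


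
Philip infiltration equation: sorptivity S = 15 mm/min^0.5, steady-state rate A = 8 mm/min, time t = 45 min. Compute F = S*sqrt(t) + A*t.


F = S*sqrt(t) + A*t
F = 15*sqrt(45) + 8*45
F = 15*6.708204 + 360

460.6231 mm


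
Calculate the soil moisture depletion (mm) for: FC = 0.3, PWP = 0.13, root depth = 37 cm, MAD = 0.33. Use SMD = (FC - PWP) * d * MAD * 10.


SMD = (FC - PWP) * d * MAD * 10
SMD = (0.3 - 0.13) * 37 * 0.33 * 10
SMD = 0.1700 * 37 * 0.33 * 10

20.7570 mm


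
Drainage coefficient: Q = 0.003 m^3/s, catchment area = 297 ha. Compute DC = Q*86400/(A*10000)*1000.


DC = Q * 86400 / (A * 10000) * 1000
DC = 0.003 * 86400 / (297 * 10000) * 1000
DC = 259200.0000 / 2970000

0.0873 mm/day


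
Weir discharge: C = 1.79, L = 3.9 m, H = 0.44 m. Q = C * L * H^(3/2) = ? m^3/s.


Q = C * L * H^(3/2) = 1.79 * 3.9 * 0.44^1.5 = 1.79 * 3.9 * 0.291863

2.0375 m^3/s


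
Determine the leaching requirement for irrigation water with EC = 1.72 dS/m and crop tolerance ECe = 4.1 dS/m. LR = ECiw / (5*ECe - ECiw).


LR = ECiw / (5*ECe - ECiw)
LR = 1.72 / (5*4.1 - 1.72)
LR = 1.72 / 18.7800

0.0916


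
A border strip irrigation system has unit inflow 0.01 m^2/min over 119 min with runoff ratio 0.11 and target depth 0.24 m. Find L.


L = q*t/((1+r)*Z)
L = 0.01*119/((1+0.11)*0.24)
L = 1.19/0.2664

4.4670 m


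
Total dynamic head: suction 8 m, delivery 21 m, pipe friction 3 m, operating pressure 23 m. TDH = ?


TDH = Hs + Hd + hf + Hp = 8 + 21 + 3 + 23 = 55

55 m
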